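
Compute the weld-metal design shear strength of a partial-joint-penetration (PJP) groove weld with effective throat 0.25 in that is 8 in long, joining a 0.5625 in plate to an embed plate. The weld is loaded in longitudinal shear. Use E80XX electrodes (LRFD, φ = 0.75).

φR_n ≈ 72 kip

E80XX → F_EXX = 80 ksi.
Effective throat (given) t_e = 0.25 in.
A_we = 0.25 × 8 = 2 in².
F_nw = 0.6 F_EXX = 48 ksi.
φR_n = 0.75 × 48 × 2 = 72 kip.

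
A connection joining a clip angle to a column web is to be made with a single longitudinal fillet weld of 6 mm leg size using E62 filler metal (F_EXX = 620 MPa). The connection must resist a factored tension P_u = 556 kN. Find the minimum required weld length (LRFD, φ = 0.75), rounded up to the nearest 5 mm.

Throat t_e = 0.707 × 6 = 4.242 mm.
φr_n = 0.75 × 0.6 × 620 × 4.242 × 10⁻³ = 1.184 kN/mm.
L_req = P_u / φr_n = 556 / 1.184 = 469.8 mm total.
Round up → use L = 470 mm.

L = 470 mm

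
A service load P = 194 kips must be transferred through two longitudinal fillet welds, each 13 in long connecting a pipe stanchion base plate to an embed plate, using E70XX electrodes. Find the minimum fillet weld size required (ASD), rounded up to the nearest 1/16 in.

w = 9/16 in

E70XX → F_EXX = 70 ksi.
Total weld length L = 26 in.
Required throat t_e = P × Ω / (0.6 F_EXX × L) = 194 × 2.0 / (0.6 × 70 × 26) = 0.3553 in.
Required leg w = t_e / 0.707 = 0.5026 in → use 9/16 in.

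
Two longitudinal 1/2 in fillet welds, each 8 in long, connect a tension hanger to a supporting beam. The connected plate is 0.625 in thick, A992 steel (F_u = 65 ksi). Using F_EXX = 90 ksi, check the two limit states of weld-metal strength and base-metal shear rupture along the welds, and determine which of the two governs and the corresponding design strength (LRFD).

t_e = 0.707 × 0.5 = 0.3535 in; L = 16 in.
Weld metal: φR_n = 0.75 × 0.6 × 90 × 0.3535 × 16 = 229.1 kip.
Base metal (shear rupture): φR_n = 0.75 × 0.6 × 65 × 0.625 × 16 = 292.5 kip.
Governing: weld metal.

φR_n ≈ 229 kip (weld metal governs)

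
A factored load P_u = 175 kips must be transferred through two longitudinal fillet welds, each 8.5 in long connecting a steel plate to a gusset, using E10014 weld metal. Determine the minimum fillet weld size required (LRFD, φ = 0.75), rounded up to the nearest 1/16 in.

w = 3/8 in

E100XX → F_EXX = 100 ksi.
Total weld length L = 17 in.
Required throat t_e = P_u / (φ × 0.6 F_EXX × L) = 175 / (0.75 × 0.6 × 100 × 17) = 0.2288 in.
Required leg w = t_e / 0.707 = 0.3236 in → use 3/8 in.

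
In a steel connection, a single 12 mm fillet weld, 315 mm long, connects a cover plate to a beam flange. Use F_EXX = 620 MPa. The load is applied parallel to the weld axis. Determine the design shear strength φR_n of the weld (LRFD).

Effective throat t_e = 0.707 × 12 = 8.484 mm.
Total length L = 315 mm; A_we = 8.484 × 315 = 2672 mm².
F_nw = 0.6 F_EXX = 0.6 × 620 = 372 MPa.
φR_n = 0.75 × 372 × 2672 × 10⁻³ = 745.6 kN.

φR_n ≈ 746 kN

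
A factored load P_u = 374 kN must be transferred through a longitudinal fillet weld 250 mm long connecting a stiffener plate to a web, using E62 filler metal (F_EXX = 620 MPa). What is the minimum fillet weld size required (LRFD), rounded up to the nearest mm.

Total weld length L = 250 mm.
Required throat t_e = P_u / (φ × 0.6 F_EXX × L) = 374 / (0.75 × 0.6 × 620 × 250 × 10⁻³) = 5.362 mm.
Required leg w = t_e / 0.707 = 7.584 mm → use 8 mm.

w = 8 mm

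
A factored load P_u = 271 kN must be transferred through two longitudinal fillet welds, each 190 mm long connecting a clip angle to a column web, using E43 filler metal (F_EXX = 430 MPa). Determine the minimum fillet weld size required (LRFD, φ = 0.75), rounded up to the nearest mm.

Total weld length L = 380 mm.
Required throat t_e = P_u / (φ × 0.6 F_EXX × L) = 271 / (0.75 × 0.6 × 430 × 380 × 10⁻³) = 3.686 mm.
Required leg w = t_e / 0.707 = 5.213 mm → use 6 mm.

w = 6 mm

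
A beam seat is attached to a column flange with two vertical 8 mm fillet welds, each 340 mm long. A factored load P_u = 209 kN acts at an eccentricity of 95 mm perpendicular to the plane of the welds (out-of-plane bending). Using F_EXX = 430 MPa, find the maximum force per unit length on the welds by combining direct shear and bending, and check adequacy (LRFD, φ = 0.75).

L_w = 2 × 340 = 680 mm; section modulus (unit throat) S = 2 × L²/6 = 38530 mm².
Direct shear f_v = P/L_w = 209×10³/680 = 307.4 N/mm.
Moment M = P × e = 209×10³ × 95 = 19855000 N·mm; bending f_b = M/S = 515.3 N/mm.
f_max = √(f_v² + f_b²) = √(307.4² + 515.3²) = 600 N/mm.
φr_n = 0.75 × 0.6 × 430 × (0.707 × 8) = 1094 N/mm → adequate.

f_max ≈ 600 N/mm; adequate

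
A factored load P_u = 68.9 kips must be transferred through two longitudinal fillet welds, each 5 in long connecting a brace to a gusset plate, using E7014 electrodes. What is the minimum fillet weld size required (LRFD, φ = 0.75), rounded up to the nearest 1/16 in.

E70XX → F_EXX = 70 ksi.
Total weld length L = 10 in.
Required throat t_e = P_u / (φ × 0.6 F_EXX × L) = 68.9 / (0.75 × 0.6 × 70 × 10) = 0.2187 in.
Required leg w = t_e / 0.707 = 0.3094 in → use 5/16 in.

w = 5/16 in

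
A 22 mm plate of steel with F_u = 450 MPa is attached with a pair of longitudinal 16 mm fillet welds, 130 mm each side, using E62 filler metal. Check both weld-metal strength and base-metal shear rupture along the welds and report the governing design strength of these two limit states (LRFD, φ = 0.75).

E62XX → F_EXX = 620 MPa.
t_e = 0.707 × 16 = 11.31 mm; L = 260 mm.
Weld metal: φR_n = 0.75 × 0.6 × 620 × 11.31 × 260 × 10⁻³ = 820.6 kN.
Base metal (shear rupture): φR_n = 0.75 × 0.6 × 450 × 22 × 260 × 10⁻³ = 1158 kN.
Governing: weld metal.

φR_n ≈ 821 kN (weld metal governs)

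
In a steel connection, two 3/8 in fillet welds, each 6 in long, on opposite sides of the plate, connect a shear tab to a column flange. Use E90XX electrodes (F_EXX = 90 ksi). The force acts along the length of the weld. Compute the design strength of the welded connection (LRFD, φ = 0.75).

Effective throat t_e = 0.707 × 0.375 = 0.2651 in.
Total length L = 12 in; A_we = 0.2651 × 12 = 3.181 in².
F_nw = 0.6 F_EXX = 0.6 × 90 = 54 ksi.
φR_n = 0.75 × 54 × 3.181 = 128.9 kip.

φR_n ≈ 129 kip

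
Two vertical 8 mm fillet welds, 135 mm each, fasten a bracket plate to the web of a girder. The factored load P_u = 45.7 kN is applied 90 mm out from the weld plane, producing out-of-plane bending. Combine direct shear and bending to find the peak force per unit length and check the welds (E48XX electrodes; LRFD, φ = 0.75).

E48XX → F_EXX = 480 MPa.
L_w = 2 × 135 = 270 mm; section modulus (unit throat) S = 2 × L²/6 = 6075 mm².
Direct shear f_v = P/L_w = 45.7×10³/270 = 169.3 N/mm.
Moment M = P × e = 45.7×10³ × 90 = 4113000 N·mm; bending f_b = M/S = 677 N/mm.
f_max = √(f_v² + f_b²) = √(169.3² + 677²) = 697.9 N/mm.
φr_n = 0.75 × 0.6 × 480 × (0.707 × 8) = 1222 N/mm → adequate.

f_max ≈ 698 N/mm; adequate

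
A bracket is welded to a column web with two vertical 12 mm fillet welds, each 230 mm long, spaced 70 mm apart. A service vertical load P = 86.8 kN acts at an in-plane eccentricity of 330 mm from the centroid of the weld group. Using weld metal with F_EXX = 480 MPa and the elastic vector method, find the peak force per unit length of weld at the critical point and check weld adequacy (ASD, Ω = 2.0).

Total weld length L_w = 460 mm. Treat welds as unit-width lines.
Polar moment about centroid: J = 2[d³/12 + d(b/2)²] = 2[230³/12 + 230×35²] = 2591000 mm³.
Direct shear f_v = P/L_w = 86.8×10³ / 460 = 188.7 N/mm (vertical).
Torsion M = P·e = 86.8×10³ × 330 = 28644000 N·mm.
Critical point at (x, y) = (35, 115) from centroid. f_tx = M·y/J = 1271 N/mm; f_ty = M·x/J = 386.9 N/mm.
Resultant f_max = √[f_tx² + (f_v + f_ty)²] = √[1271² + (188.7 + 386.9)²] = 1395 N/mm.
Capacity per unit length: r_n/Ω = (1/2.0) × 0.6 × 480 × (0.707 × 12) = 1222 N/mm.
1395 > 1222 → NOT adequate.

f_max ≈ 1400 N/mm; NOT adequate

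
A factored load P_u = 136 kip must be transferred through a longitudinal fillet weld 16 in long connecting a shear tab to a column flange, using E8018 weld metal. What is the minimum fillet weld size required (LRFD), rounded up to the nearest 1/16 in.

E80XX → F_EXX = 80 ksi.
Total weld length L = 16 in.
Required throat t_e = P_u / (φ × 0.6 F_EXX × L) = 136 / (0.75 × 0.6 × 80 × 16) = 0.2361 in.
Required leg w = t_e / 0.707 = 0.334 in → use 3/8 in.

w = 3/8 in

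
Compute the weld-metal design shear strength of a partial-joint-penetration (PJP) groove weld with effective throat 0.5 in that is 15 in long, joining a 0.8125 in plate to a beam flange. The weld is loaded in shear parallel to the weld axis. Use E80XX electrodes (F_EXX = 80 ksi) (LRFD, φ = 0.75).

Effective throat (given) t_e = 0.5 in.
A_we = 0.5 × 15 = 7.5 in².
F_nw = 0.6 F_EXX = 48 ksi.
φR_n = 0.75 × 48 × 7.5 = 270 kip.

φR_n ≈ 270 kip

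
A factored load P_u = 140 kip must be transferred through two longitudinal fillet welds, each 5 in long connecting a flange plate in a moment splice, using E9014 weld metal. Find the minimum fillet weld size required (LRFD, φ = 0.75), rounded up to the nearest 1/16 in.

w = 1/2 in

E90XX → F_EXX = 90 ksi.
Total weld length L = 10 in.
Required throat t_e = P_u / (φ × 0.6 F_EXX × L) = 140 / (0.75 × 0.6 × 90 × 10) = 0.3457 in.
Required leg w = t_e / 0.707 = 0.4889 in → use 1/2 in.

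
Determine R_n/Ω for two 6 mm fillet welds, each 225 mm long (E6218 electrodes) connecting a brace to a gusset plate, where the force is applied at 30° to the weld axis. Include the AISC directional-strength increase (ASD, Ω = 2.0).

R_n/Ω ≈ 418 kN

E62XX → F_EXX = 620 MPa.
t_e = 0.707 × 6 = 4.242 mm; A_we = 4.242 × 450 = 1909 mm².
Directional factor: 1.0 + 0.5 sin^1.5(30°) = 1.177.
F_nw = 0.6 × 620 × 1.177 = 437.8 MPa.
R_n/Ω = (437.8 × 1909) / 2.0 × 10⁻³ = 417.8 kN.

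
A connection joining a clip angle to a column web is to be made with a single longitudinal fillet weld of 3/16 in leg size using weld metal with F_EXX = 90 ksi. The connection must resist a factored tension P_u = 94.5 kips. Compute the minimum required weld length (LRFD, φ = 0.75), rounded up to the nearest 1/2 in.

Throat t_e = 0.707 × 0.1875 = 0.1326 in.
φr_n = 0.75 × 0.6 × 90 × 0.1326 = 5.369 kips/in.
L_req = P_u / φr_n = 94.5 / 5.369 = 17.6 in total.
Round up → use L = 18 in.

L = 18 in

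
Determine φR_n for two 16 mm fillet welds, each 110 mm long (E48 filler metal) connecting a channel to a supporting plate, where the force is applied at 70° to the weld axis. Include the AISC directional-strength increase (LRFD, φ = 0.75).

E48XX → F_EXX = 480 MPa.
t_e = 0.707 × 16 = 11.31 mm; A_we = 11.31 × 220 = 2489 mm².
Directional factor: 1.0 + 0.5 sin^1.5(70°) = 1.455.
F_nw = 0.6 × 480 × 1.455 = 419.2 MPa.
φR_n = 0.75 × 419.2 × 2489 × 10⁻³ = 782.4 kN.

φR_n ≈ 782 kN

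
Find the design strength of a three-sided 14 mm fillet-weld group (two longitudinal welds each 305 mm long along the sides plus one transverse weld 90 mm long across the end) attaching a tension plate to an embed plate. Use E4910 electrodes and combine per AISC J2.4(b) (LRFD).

φR_n ≈ 1530 kN

E49XX → F_EXX = 490 MPa.
t_e = 0.707 × 14 = 9.898 mm.
R_nwl = 0.6 × 490 × 9.898 × 610 × 10⁻³ = 1775 kN (longitudinal, 2 welds).
R_nwt = 0.6 × 490 × 9.898 × 90 × 10⁻³ = 261.9 kN (transverse, base value).
(i) R_nwl + R_nwt = 2037 kN; (ii) 0.85 R_nwl + 1.5 R_nwt = 1902 kN.
R_n = max = 2037 kN [governs: (i)]; φR_n = 1528 kN.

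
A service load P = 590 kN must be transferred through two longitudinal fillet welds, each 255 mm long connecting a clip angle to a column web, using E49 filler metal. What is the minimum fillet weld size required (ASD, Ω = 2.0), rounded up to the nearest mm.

w = 12 mm

E49XX → F_EXX = 490 MPa.
Total weld length L = 510 mm.
Required throat t_e = P × Ω / (0.6 F_EXX × L) = 590 × 2.0 / (0.6 × 490 × 510 × 10⁻³) = 7.87 mm.
Required leg w = t_e / 0.707 = 11.13 mm → use 12 mm.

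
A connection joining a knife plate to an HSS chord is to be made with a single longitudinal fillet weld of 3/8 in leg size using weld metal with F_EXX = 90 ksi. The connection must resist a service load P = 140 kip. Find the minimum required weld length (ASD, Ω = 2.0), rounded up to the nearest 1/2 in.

Throat t_e = 0.707 × 0.375 = 0.2651 in.
r_n/Ω = (0.6 × 90 × 0.2651) / 2.0 = 7.158 kip/in.
L_req = P / (r_n/Ω) = 140 / 7.158 = 19.56 in total.
Round up → use L = 20 in.

L = 20 in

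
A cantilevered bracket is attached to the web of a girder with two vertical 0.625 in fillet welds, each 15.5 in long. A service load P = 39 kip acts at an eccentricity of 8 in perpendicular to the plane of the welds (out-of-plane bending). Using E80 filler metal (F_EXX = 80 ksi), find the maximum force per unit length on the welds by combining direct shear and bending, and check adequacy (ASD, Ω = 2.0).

L_w = 2 × 15.5 = 31 in; section modulus (unit throat) S = 2 × L²/6 = 80.08 in².
Direct shear f_v = P/L_w = 39/31 = 1.258 kip/in.
Moment M = P × e = 39 × 8 = 312 kip·in; bending f_b = M/S = 3.896 kip/in.
f_max = √(f_v² + f_b²) = √(1.258² + 3.896²) = 4.094 kip/in.
r_n/Ω = (1/2.0) × 0.6 × 80 × (0.707 × 0.625) = 10.6 kip/in → adequate.

f_max ≈ 4.09 kip/in; adequate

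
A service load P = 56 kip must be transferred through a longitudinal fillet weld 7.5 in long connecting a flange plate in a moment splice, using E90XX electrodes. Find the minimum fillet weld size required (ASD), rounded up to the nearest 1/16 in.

E90XX → F_EXX = 90 ksi.
Total weld length L = 7.5 in.
Required throat t_e = P × Ω / (0.6 F_EXX × L) = 56 × 2.0 / (0.6 × 90 × 7.5) = 0.2765 in.
Required leg w = t_e / 0.707 = 0.3912 in → use 7/16 in.

w = 7/16 in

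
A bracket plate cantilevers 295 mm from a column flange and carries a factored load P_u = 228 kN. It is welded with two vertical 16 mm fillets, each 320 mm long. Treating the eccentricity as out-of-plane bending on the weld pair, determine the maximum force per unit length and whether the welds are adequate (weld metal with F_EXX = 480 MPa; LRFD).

L_w = 2 × 320 = 640 mm; section modulus (unit throat) S = 2 × L²/6 = 34130 mm².
Direct shear f_v = P/L_w = 228×10³/640 = 356.2 N/mm.
Moment M = P × e = 228×10³ × 295 = 67260000 N·mm; bending f_b = M/S = 1971 N/mm.
f_max = √(f_v² + f_b²) = √(356.2² + 1971²) = 2002 N/mm.
φr_n = 0.75 × 0.6 × 480 × (0.707 × 16) = 2443 N/mm → adequate.

f_max ≈ 2000 N/mm; adequate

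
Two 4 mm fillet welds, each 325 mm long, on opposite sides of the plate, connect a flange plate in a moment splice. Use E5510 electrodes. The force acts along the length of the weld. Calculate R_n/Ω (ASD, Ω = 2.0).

E55XX → F_EXX = 550 MPa.
Effective throat t_e = 0.707 × 4 = 2.828 mm.
Total length L = 650 mm; A_we = 2.828 × 650 = 1838 mm².
F_nw = 0.6 F_EXX = 0.6 × 550 = 330 MPa.
R_n = 330 × 1838 × 10⁻³ = 606.6 kN; R_n/Ω = 606.6/2.0 = 303.3 kN.

R_n/Ω ≈ 303 kN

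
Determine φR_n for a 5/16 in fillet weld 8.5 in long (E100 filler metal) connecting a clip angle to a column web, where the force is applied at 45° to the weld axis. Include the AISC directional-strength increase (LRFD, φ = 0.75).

φR_n ≈ 110 kips

E100XX → F_EXX = 100 ksi.
t_e = 0.707 × 0.3125 = 0.2209 in; A_we = 0.2209 × 8.5 = 1.878 in².
Directional factor: 1.0 + 0.5 sin^1.5(45°) = 1.297.
F_nw = 0.6 × 100 × 1.297 = 77.84 ksi.
φR_n = 0.75 × 77.84 × 1.878 = 109.6 kips.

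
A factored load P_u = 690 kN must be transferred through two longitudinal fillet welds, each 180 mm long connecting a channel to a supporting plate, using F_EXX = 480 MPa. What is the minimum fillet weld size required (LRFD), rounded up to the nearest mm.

w = 13 mm

Total weld length L = 360 mm.
Required throat t_e = P_u / (φ × 0.6 F_EXX × L) = 690 / (0.75 × 0.6 × 480 × 360 × 10⁻³) = 8.873 mm.
Required leg w = t_e / 0.707 = 12.55 mm → use 13 mm.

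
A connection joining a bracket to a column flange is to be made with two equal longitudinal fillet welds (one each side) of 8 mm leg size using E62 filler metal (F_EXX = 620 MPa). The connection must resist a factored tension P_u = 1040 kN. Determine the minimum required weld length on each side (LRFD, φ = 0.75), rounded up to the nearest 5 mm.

Throat t_e = 0.707 × 8 = 5.656 mm.
φr_n = 0.75 × 0.6 × 620 × 5.656 × 10⁻³ = 1.578 kN/mm.
L_req = P_u / φr_n = 1040 / 1.578 = 659.1 mm total.
Per side: 659.1 / 2 = 329.5 mm.
Round up → use L = 330 mm on each side.

L = 330 mm on each side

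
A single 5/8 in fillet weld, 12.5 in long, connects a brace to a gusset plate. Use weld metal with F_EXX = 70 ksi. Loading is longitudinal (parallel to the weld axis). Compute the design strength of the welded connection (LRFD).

Effective throat t_e = 0.707 × 0.625 = 0.4419 in.
Total length L = 12.5 in; A_we = 0.4419 × 12.5 = 5.523 in².
F_nw = 0.6 F_EXX = 0.6 × 70 = 42 ksi.
φR_n = 0.75 × 42 × 5.523 = 174 kip.

φR_n ≈ 174 kip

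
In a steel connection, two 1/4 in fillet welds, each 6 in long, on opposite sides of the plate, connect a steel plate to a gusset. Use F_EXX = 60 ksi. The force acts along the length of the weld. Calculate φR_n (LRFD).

Effective throat t_e = 0.707 × 0.25 = 0.1767 in.
Total length L = 12 in; A_we = 0.1767 × 12 = 2.121 in².
F_nw = 0.6 F_EXX = 0.6 × 60 = 36 ksi.
φR_n = 0.75 × 36 × 2.121 = 57.27 kips.

φR_n ≈ 57.3 kips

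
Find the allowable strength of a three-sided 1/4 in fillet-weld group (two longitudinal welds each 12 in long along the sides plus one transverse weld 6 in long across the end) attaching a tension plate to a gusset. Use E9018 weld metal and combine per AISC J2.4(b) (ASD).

R_n/Ω ≈ 143 kip

E90XX → F_EXX = 90 ksi.
t_e = 0.707 × 0.25 = 0.1767 in.
R_nwl = 0.6 × 90 × 0.1767 × 24 = 229.1 kip (longitudinal, 2 welds).
R_nwt = 0.6 × 90 × 0.1767 × 6 = 57.27 kip (transverse, base value).
(i) R_nwl + R_nwt = 286.3 kip; (ii) 0.85 R_nwl + 1.5 R_nwt = 280.6 kip.
R_n = max = 286.3 kip [governs: (i)]; R_n/Ω = 143.2 kip.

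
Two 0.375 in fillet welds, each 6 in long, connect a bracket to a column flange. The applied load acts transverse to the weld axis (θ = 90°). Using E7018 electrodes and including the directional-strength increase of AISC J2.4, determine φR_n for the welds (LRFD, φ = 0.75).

E70XX → F_EXX = 70 ksi.
t_e = 0.707 × 0.375 = 0.2651 in; A_we = 0.2651 × 12 = 3.181 in².
Directional factor: 1.0 + 0.5 sin^1.5(90°) = 1.5.
F_nw = 0.6 × 70 × 1.5 = 63 ksi.
φR_n = 0.75 × 63 × 3.181 = 150.3 kips.

φR_n ≈ 150 kips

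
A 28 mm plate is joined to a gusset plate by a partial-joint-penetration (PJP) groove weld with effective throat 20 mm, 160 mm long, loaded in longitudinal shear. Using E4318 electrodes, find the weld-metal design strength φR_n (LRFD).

φR_n ≈ 619 kN

E43XX → F_EXX = 430 MPa.
Effective throat (given) t_e = 20 mm.
A_we = 20 × 160 = 3200 mm².
F_nw = 0.6 F_EXX = 258 MPa.
φR_n = 0.75 × 258 × 3200 × 10⁻³ = 619.2 kN.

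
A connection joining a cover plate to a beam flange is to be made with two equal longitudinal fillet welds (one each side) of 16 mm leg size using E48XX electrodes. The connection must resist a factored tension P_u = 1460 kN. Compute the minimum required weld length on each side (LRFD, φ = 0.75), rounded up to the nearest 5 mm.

L = 300 mm on each side

E48XX → F_EXX = 480 MPa.
Throat t_e = 0.707 × 16 = 11.31 mm.
φr_n = 0.75 × 0.6 × 480 × 11.31 × 10⁻³ = 2.443 kN/mm.
L_req = P_u / φr_n = 1460 / 2.443 = 597.5 mm total.
Per side: 597.5 / 2 = 298.8 mm.
Round up → use L = 300 mm on each side.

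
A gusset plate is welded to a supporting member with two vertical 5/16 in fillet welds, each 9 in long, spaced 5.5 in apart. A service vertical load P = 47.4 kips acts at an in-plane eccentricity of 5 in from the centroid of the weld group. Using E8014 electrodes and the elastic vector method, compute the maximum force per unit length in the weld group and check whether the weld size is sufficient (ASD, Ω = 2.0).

E80XX → F_EXX = 80 ksi.
Total weld length L_w = 18 in. Treat welds as unit-width lines.
Polar moment about centroid: J = 2[d³/12 + d(b/2)²] = 2[9³/12 + 9×2.75²] = 257.6 in³.
Direct shear f_v = P/L_w = 47.4 / 18 = 2.633 kip/in (vertical).
Torsion M = P·e = 47.4 × 5 = 237 kip·in.
Critical point at (x, y) = (2.75, 4.5) from centroid. f_tx = M·y/J = 4.14 kip/in; f_ty = M·x/J = 2.53 kip/in.
Resultant f_max = √[f_tx² + (f_v + f_ty)²] = √[4.14² + (2.633 + 2.53)²] = 6.618 kip/in.
Capacity per unit length: r_n/Ω = (1/2.0) × 0.6 × 80 × (0.707 × 0.3125) = 5.302 kip/in.
6.618 > 5.302 → NOT adequate.

f_max ≈ 6.62 kip/in; NOT adequate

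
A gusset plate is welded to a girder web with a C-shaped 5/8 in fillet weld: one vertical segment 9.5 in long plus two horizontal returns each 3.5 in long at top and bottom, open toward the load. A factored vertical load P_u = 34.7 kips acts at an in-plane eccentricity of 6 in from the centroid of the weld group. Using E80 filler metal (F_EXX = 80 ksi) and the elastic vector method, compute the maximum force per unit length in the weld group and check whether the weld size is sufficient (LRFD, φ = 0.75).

f_max ≈ 5.94 kip/in; adequate

Total weld length L_w = 16.5 in. Treat welds as unit-width lines.
Centroid: x̄ = 2×3.5×1.75 / 16.5 = 0.7424 in from the vertical weld.
Polar moment about centroid: J = I_x + I_y = [9.5³/12 + 2×3.5×4.75²] + [9.5×0.7424² + 2(3.5³/12 + 3.5×1.008²)] = 248.9 in³.
Direct shear f_v = P/L_w = 34.7 / 16.5 = 2.103 kip/in (vertical).
Torsion M = P·e = 34.7 × 6 = 208.2 kip·in.
Critical point at (x, y) = (2.758, 4.75) from centroid. f_tx = M·y/J = 3.974 kip/in; f_ty = M·x/J = 2.307 kip/in.
Resultant f_max = √[f_tx² + (f_v + f_ty)²] = √[3.974² + (2.103 + 2.307)²] = 5.936 kip/in.
Capacity per unit length: φr_n = 0.75 × 0.6 × 80 × (0.707 × 0.625) = 15.91 kip/in.
5.936 ≤ 15.91 → adequate.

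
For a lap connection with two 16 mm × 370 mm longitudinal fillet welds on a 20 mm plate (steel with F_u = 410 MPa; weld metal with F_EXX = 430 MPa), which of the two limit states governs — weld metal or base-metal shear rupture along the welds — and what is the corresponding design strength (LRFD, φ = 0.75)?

φR_n ≈ 1620 kN (weld metal governs)

t_e = 0.707 × 16 = 11.31 mm; L = 740 mm.
Weld metal: φR_n = 0.75 × 0.6 × 430 × 11.31 × 740 × 10⁻³ = 1620 kN.
Base metal (shear rupture): φR_n = 0.75 × 0.6 × 410 × 20 × 740 × 10⁻³ = 2731 kN.
Governing: weld metal.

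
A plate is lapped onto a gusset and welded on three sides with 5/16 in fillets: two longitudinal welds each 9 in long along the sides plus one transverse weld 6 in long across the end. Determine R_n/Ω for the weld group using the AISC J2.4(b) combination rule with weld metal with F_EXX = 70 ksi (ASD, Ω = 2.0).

t_e = 0.707 × 0.3125 = 0.2209 in.
R_nwl = 0.6 × 70 × 0.2209 × 18 = 167 kip (longitudinal, 2 welds).
R_nwt = 0.6 × 70 × 0.2209 × 6 = 55.68 kip (transverse, base value).
(i) R_nwl + R_nwt = 222.7 kip; (ii) 0.85 R_nwl + 1.5 R_nwt = 225.5 kip.
R_n = max = 225.5 kip [governs: (ii)]; R_n/Ω = 112.7 kip.

R_n/Ω ≈ 113 kip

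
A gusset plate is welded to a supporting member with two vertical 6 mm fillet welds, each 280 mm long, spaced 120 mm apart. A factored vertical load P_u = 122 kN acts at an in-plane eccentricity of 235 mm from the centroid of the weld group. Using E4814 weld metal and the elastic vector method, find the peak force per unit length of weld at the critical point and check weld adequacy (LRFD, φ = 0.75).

f_max ≈ 878 N/mm; adequate

E48XX → F_EXX = 480 MPa.
Total weld length L_w = 560 mm. Treat welds as unit-width lines.
Polar moment about centroid: J = 2[d³/12 + d(b/2)²] = 2[280³/12 + 280×60²] = 5675000 mm³.
Direct shear f_v = P/L_w = 122×10³ / 560 = 217.9 N/mm (vertical).
Torsion M = P·e = 122×10³ × 235 = 28670000 N·mm.
Critical point at (x, y) = (60, 140) from centroid. f_tx = M·y/J = 707.3 N/mm; f_ty = M·x/J = 303.1 N/mm.
Resultant f_max = √[f_tx² + (f_v + f_ty)²] = √[707.3² + (217.9 + 303.1)²] = 878.5 N/mm.
Capacity per unit length: φr_n = 0.75 × 0.6 × 480 × (0.707 × 6) = 916.3 N/mm.
878.5 ≤ 916.3 → adequate.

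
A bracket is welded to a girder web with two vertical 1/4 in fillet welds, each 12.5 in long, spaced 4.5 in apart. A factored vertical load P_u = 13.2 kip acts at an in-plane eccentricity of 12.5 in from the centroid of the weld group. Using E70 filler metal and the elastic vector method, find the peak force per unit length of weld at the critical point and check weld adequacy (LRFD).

f_max ≈ 2.65 kip/in; adequate

E70XX → F_EXX = 70 ksi.
Total weld length L_w = 25 in. Treat welds as unit-width lines.
Polar moment about centroid: J = 2[d³/12 + d(b/2)²] = 2[12.5³/12 + 12.5×2.25²] = 452.1 in³.
Direct shear f_v = P/L_w = 13.2 / 25 = 0.528 kip/in (vertical).
Torsion M = P·e = 13.2 × 12.5 = 165 kip·in.
Critical point at (x, y) = (2.25, 6.25) from centroid. f_tx = M·y/J = 2.281 kip/in; f_ty = M·x/J = 0.8212 kip/in.
Resultant f_max = √[f_tx² + (f_v + f_ty)²] = √[2.281² + (0.528 + 0.8212)²] = 2.65 kip/in.
Capacity per unit length: φr_n = 0.75 × 0.6 × 70 × (0.707 × 0.25) = 5.568 kip/in.
2.65 ≤ 5.568 → adequate.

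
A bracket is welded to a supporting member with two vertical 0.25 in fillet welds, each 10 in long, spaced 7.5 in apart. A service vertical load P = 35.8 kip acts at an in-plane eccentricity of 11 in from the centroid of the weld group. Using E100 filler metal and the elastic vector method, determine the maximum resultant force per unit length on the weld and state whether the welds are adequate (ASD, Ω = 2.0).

f_max ≈ 6.72 kip/in; NOT adequate

E100XX → F_EXX = 100 ksi.
Total weld length L_w = 20 in. Treat welds as unit-width lines.
Polar moment about centroid: J = 2[d³/12 + d(b/2)²] = 2[10³/12 + 10×3.75²] = 447.9 in³.
Direct shear f_v = P/L_w = 35.8 / 20 = 1.79 kip/in (vertical).
Torsion M = P·e = 35.8 × 11 = 393.8 kip·in.
Critical point at (x, y) = (3.75, 5) from centroid. f_tx = M·y/J = 4.396 kip/in; f_ty = M·x/J = 3.297 kip/in.
Resultant f_max = √[f_tx² + (f_v + f_ty)²] = √[4.396² + (1.79 + 3.297)²] = 6.723 kip/in.
Capacity per unit length: r_n/Ω = (1/2.0) × 0.6 × 100 × (0.707 × 0.25) = 5.302 kip/in.
6.723 > 5.302 → NOT adequate.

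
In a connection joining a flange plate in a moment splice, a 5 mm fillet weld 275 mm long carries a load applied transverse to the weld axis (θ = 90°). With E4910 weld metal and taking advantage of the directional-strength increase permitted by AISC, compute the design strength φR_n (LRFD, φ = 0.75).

E49XX → F_EXX = 490 MPa.
t_e = 0.707 × 5 = 3.535 mm; A_we = 3.535 × 275 = 972.1 mm².
Directional factor: 1.0 + 0.5 sin^1.5(90°) = 1.5.
F_nw = 0.6 × 490 × 1.5 = 441 MPa.
φR_n = 0.75 × 441 × 972.1 × 10⁻³ = 321.5 kN.

φR_n ≈ 322 kN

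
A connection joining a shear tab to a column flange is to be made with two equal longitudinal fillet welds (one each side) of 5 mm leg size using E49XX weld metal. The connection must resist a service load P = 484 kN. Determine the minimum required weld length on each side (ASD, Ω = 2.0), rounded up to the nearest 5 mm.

L = 470 mm on each side

E49XX → F_EXX = 490 MPa.
Throat t_e = 0.707 × 5 = 3.535 mm.
r_n/Ω = (0.6 × 490 × 3.535) / 2.0 = 519.6 N/mm = 0.5196 kN/mm.
L_req = P / (r_n/Ω) = 484 / 0.5196 = 931.4 mm total.
Per side: 931.4 / 2 = 465.7 mm.
Round up → use L = 470 mm on each side.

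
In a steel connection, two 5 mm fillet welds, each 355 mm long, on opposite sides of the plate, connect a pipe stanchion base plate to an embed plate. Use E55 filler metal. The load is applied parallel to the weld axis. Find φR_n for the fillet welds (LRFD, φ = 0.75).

E55XX → F_EXX = 550 MPa.
Effective throat t_e = 0.707 × 5 = 3.535 mm.
Total length L = 710 mm; A_we = 3.535 × 710 = 2510 mm².
F_nw = 0.6 F_EXX = 0.6 × 550 = 330 MPa.
φR_n = 0.75 × 330 × 2510 × 10⁻³ = 621.2 kN.

φR_n ≈ 621 kN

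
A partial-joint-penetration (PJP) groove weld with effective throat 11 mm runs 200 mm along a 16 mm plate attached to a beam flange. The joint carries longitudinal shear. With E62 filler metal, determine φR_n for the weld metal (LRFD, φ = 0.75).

φR_n ≈ 614 kN

E62XX → F_EXX = 620 MPa.
Effective throat (given) t_e = 11 mm.
A_we = 11 × 200 = 2200 mm².
F_nw = 0.6 F_EXX = 372 MPa.
φR_n = 0.75 × 372 × 2200 × 10⁻³ = 613.8 kN.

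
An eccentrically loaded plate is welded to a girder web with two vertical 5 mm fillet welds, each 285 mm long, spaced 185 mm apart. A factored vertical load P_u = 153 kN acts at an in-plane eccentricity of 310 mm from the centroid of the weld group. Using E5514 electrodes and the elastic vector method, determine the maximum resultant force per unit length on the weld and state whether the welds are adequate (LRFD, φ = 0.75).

E55XX → F_EXX = 550 MPa.
Total weld length L_w = 570 mm. Treat welds as unit-width lines.
Polar moment about centroid: J = 2[d³/12 + d(b/2)²] = 2[285³/12 + 285×92.5²] = 8735000 mm³.
Direct shear f_v = P/L_w = 153×10³ / 570 = 268.4 N/mm (vertical).
Torsion M = P·e = 153×10³ × 310 = 47430000 N·mm.
Critical point at (x, y) = (92.5, 142.5) from centroid. f_tx = M·y/J = 773.7 N/mm; f_ty = M·x/J = 502.2 N/mm.
Resultant f_max = √[f_tx² + (f_v + f_ty)²] = √[773.7² + (268.4 + 502.2)²] = 1092 N/mm.
Capacity per unit length: φr_n = 0.75 × 0.6 × 550 × (0.707 × 5) = 874.9 N/mm.
1092 > 874.9 → NOT adequate.

f_max ≈ 1090 N/mm; NOT adequate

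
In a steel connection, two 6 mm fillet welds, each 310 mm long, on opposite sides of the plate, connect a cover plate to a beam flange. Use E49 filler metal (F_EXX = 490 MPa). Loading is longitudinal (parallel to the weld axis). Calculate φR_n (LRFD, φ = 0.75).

φR_n ≈ 580 kN

Effective throat t_e = 0.707 × 6 = 4.242 mm.
Total length L = 620 mm; A_we = 4.242 × 620 = 2630 mm².
F_nw = 0.6 F_EXX = 0.6 × 490 = 294 MPa.
φR_n = 0.75 × 294 × 2630 × 10⁻³ = 579.9 kN.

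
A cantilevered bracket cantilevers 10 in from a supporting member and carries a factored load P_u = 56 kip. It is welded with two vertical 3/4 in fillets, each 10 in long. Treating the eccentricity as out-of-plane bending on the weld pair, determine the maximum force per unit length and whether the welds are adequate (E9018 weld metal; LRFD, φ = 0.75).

E90XX → F_EXX = 90 ksi.
L_w = 2 × 10 = 20 in; section modulus (unit throat) S = 2 × L²/6 = 33.33 in².
Direct shear f_v = P/L_w = 56/20 = 2.8 kip/in.
Moment M = P × e = 56 × 10 = 560 kip·in; bending f_b = M/S = 16.8 kip/in.
f_max = √(f_v² + f_b²) = √(2.8² + 16.8²) = 17.03 kip/in.
φr_n = 0.75 × 0.6 × 90 × (0.707 × 0.75) = 21.48 kip/in → adequate.

f_max ≈ 17 kip/in; adequate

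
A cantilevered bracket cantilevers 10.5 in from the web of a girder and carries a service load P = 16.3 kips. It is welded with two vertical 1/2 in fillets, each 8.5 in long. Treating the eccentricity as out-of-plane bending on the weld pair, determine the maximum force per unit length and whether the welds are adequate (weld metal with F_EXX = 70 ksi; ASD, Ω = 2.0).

L_w = 2 × 8.5 = 17 in; section modulus (unit throat) S = 2 × L²/6 = 24.08 in².
Direct shear f_v = P/L_w = 16.3/17 = 0.9588 kip/in.
Moment M = P × e = 16.3 × 10.5 = 171.15 kip·in; bending f_b = M/S = 7.107 kip/in.
f_max = √(f_v² + f_b²) = √(0.9588² + 7.107²) = 7.171 kip/in.
r_n/Ω = (1/2.0) × 0.6 × 70 × (0.707 × 0.5) = 7.423 kip/in → adequate.

f_max ≈ 7.17 kip/in; adequate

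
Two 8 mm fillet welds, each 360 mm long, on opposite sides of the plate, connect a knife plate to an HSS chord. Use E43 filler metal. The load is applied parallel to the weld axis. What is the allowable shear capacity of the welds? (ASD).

R_n/Ω ≈ 525 kN

E43XX → F_EXX = 430 MPa.
Effective throat t_e = 0.707 × 8 = 5.656 mm.
Total length L = 720 mm; A_we = 5.656 × 720 = 4072 mm².
F_nw = 0.6 F_EXX = 0.6 × 430 = 258 MPa.
R_n = 258 × 4072 × 10⁻³ = 1051 kN; R_n/Ω = 1051/2.0 = 525.3 kN.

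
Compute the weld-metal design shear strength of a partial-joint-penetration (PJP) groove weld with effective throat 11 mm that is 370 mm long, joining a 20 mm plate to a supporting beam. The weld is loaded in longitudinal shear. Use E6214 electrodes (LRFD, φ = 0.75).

E62XX → F_EXX = 620 MPa.
Effective throat (given) t_e = 11 mm.
A_we = 11 × 370 = 4070 mm².
F_nw = 0.6 F_EXX = 372 MPa.
φR_n = 0.75 × 372 × 4070 × 10⁻³ = 1136 kN.

φR_n ≈ 1140 kN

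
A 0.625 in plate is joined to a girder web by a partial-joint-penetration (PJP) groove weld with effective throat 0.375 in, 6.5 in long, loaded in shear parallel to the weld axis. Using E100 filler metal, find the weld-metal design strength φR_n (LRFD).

φR_n ≈ 110 kip

E100XX → F_EXX = 100 ksi.
Effective throat (given) t_e = 0.375 in.
A_we = 0.375 × 6.5 = 2.438 in².
F_nw = 0.6 F_EXX = 60 ksi.
φR_n = 0.75 × 60 × 2.438 = 109.7 kip.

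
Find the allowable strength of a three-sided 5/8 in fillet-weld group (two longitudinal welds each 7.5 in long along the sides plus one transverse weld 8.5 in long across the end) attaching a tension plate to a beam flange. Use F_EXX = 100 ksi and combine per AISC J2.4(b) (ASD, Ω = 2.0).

t_e = 0.707 × 0.625 = 0.4419 in.
R_nwl = 0.6 × 100 × 0.4419 × 15 = 397.7 kips (longitudinal, 2 welds).
R_nwt = 0.6 × 100 × 0.4419 × 8.5 = 225.4 kips (transverse, base value).
(i) R_nwl + R_nwt = 623 kips; (ii) 0.85 R_nwl + 1.5 R_nwt = 676.1 kips.
R_n = max = 676.1 kips [governs: (ii)]; R_n/Ω = 338 kips.

R_n/Ω ≈ 338 kips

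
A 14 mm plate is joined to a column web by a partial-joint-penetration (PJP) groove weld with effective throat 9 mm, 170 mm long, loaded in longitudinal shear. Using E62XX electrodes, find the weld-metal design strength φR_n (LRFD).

φR_n ≈ 427 kN

E62XX → F_EXX = 620 MPa.
Effective throat (given) t_e = 9 mm.
A_we = 9 × 170 = 1530 mm².
F_nw = 0.6 F_EXX = 372 MPa.
φR_n = 0.75 × 372 × 1530 × 10⁻³ = 426.9 kN.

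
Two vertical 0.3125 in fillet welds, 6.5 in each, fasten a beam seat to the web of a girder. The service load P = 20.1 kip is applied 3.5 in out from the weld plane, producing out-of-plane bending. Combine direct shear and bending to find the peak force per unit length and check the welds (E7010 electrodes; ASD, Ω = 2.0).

E70XX → F_EXX = 70 ksi.
L_w = 2 × 6.5 = 13 in; section modulus (unit throat) S = 2 × L²/6 = 14.08 in².
Direct shear f_v = P/L_w = 20.1/13 = 1.546 kip/in.
Moment M = P × e = 20.1 × 3.5 = 70.35 kip·in; bending f_b = M/S = 4.995 kip/in.
f_max = √(f_v² + f_b²) = √(1.546² + 4.995²) = 5.229 kip/in.
r_n/Ω = (1/2.0) × 0.6 × 70 × (0.707 × 0.3125) = 4.64 kip/in → NOT adequate.

f_max ≈ 5.23 kip/in; NOT adequate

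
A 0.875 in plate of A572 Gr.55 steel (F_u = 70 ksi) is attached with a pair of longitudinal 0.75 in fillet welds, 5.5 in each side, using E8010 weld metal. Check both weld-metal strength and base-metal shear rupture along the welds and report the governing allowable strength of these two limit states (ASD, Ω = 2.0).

E80XX → F_EXX = 80 ksi.
t_e = 0.707 × 0.75 = 0.5302 in; L = 11 in.
Weld metal: R_n/Ω = (1/2.0) × 0.6 × 80 × 0.5302 × 11 = 140 kip.
Base metal (shear rupture): R_n/Ω = (1/2.0) × 0.6 × 70 × 0.875 × 11 = 202.1 kip.
Governing: weld metal.

R_n/Ω ≈ 140 kip (weld metal governs)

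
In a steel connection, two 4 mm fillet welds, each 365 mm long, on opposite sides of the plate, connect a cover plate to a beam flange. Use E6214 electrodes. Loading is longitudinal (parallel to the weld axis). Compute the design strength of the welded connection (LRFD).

φR_n ≈ 576 kN

E62XX → F_EXX = 620 MPa.
Effective throat t_e = 0.707 × 4 = 2.828 mm.
Total length L = 730 mm; A_we = 2.828 × 730 = 2064 mm².
F_nw = 0.6 F_EXX = 0.6 × 620 = 372 MPa.
φR_n = 0.75 × 372 × 2064 × 10⁻³ = 576 kN.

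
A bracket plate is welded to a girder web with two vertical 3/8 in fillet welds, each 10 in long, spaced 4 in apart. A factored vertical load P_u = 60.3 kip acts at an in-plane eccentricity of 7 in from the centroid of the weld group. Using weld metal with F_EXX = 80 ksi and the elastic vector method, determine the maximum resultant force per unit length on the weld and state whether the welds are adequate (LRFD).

f_max ≈ 10.7 kip/in; NOT adequate

Total weld length L_w = 20 in. Treat welds as unit-width lines.
Polar moment about centroid: J = 2[d³/12 + d(b/2)²] = 2[10³/12 + 10×2²] = 246.7 in³.
Direct shear f_v = P/L_w = 60.3 / 20 = 3.015 kip/in (vertical).
Torsion M = P·e = 60.3 × 7 = 422.1 kip·in.
Critical point at (x, y) = (2, 5) from centroid. f_tx = M·y/J = 8.556 kip/in; f_ty = M·x/J = 3.422 kip/in.
Resultant f_max = √[f_tx² + (f_v + f_ty)²] = √[8.556² + (3.015 + 3.422)²] = 10.71 kip/in.
Capacity per unit length: φr_n = 0.75 × 0.6 × 80 × (0.707 × 0.375) = 9.544 kip/in.
10.71 > 9.544 → NOT adequate.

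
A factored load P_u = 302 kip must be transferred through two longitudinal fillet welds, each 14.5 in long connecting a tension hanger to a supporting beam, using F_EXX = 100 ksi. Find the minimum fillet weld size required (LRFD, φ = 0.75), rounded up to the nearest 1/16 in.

w = 3/8 in

Total weld length L = 29 in.
Required throat t_e = P_u / (φ × 0.6 F_EXX × L) = 302 / (0.75 × 0.6 × 100 × 29) = 0.2314 in.
Required leg w = t_e / 0.707 = 0.3273 in → use 3/8 in.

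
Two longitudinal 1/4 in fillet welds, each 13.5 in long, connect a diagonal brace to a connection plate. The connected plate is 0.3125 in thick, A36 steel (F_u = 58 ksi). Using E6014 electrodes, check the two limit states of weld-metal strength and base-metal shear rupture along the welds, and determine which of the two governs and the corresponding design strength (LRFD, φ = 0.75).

E60XX → F_EXX = 60 ksi.
t_e = 0.707 × 0.25 = 0.1767 in; L = 27 in.
Weld metal: φR_n = 0.75 × 0.6 × 60 × 0.1767 × 27 = 128.9 kip.
Base metal (shear rupture): φR_n = 0.75 × 0.6 × 58 × 0.3125 × 27 = 220.2 kip.
Governing: weld metal.

φR_n ≈ 129 kip (weld metal governs)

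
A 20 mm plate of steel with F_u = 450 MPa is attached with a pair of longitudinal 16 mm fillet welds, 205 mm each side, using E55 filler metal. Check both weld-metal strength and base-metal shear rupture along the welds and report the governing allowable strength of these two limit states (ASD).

R_n/Ω ≈ 765 kN (weld metal governs)

E55XX → F_EXX = 550 MPa.
t_e = 0.707 × 16 = 11.31 mm; L = 410 mm.
Weld metal: R_n/Ω = (1/2.0) × 0.6 × 550 × 11.31 × 410 × 10⁻³ = 765.3 kN.
Base metal (shear rupture): R_n/Ω = (1/2.0) × 0.6 × 450 × 20 × 410 × 10⁻³ = 1107 kN.
Governing: weld metal.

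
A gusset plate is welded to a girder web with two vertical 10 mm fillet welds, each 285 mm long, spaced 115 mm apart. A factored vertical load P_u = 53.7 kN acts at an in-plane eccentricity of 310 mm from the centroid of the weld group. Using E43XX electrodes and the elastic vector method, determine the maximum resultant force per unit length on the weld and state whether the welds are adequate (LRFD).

E43XX → F_EXX = 430 MPa.
Total weld length L_w = 570 mm. Treat welds as unit-width lines.
Polar moment about centroid: J = 2[d³/12 + d(b/2)²] = 2[285³/12 + 285×57.5²] = 5743000 mm³.
Direct shear f_v = P/L_w = 53.7×10³ / 570 = 94.21 N/mm (vertical).
Torsion M = P·e = 53.7×10³ × 310 = 16647000 N·mm.
Critical point at (x, y) = (57.5, 142.5) from centroid. f_tx = M·y/J = 413.1 N/mm; f_ty = M·x/J = 166.7 N/mm.
Resultant f_max = √[f_tx² + (f_v + f_ty)²] = √[413.1² + (94.21 + 166.7)²] = 488.6 N/mm.
Capacity per unit length: φr_n = 0.75 × 0.6 × 430 × (0.707 × 10) = 1368 N/mm.
488.6 ≤ 1368 → adequate.

f_max ≈ 489 N/mm; adequate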